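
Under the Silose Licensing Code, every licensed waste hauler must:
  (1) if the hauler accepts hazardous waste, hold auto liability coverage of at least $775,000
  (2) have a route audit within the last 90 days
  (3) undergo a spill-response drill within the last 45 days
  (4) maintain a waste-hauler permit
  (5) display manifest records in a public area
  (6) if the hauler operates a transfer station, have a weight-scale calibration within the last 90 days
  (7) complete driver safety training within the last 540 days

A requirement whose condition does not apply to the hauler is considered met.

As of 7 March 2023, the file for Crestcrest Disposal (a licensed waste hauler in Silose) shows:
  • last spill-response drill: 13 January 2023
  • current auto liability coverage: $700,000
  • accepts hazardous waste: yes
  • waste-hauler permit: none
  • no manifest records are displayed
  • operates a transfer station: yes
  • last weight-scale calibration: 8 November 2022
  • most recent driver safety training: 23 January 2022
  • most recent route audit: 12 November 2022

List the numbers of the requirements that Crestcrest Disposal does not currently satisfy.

1, 2, 3, 4, 5, 6

1. condition 'accepts hazardous waste' holds; auto liability coverage $700,000 < $775,000 → not met
2. route audit 115 days ago vs limit 90 → not met
3. spill-response drill 53 days ago vs limit 45 → not met
4. waste-hauler permit absent → not met
5. manifest records absent → not met
6. condition 'operates a transfer station' holds; weight-scale calibration 119 days ago vs limit 90 → not met
7. driver safety training 408 days ago vs limit 540 → met
Not met: 1, 2, 3, 4, 5, 6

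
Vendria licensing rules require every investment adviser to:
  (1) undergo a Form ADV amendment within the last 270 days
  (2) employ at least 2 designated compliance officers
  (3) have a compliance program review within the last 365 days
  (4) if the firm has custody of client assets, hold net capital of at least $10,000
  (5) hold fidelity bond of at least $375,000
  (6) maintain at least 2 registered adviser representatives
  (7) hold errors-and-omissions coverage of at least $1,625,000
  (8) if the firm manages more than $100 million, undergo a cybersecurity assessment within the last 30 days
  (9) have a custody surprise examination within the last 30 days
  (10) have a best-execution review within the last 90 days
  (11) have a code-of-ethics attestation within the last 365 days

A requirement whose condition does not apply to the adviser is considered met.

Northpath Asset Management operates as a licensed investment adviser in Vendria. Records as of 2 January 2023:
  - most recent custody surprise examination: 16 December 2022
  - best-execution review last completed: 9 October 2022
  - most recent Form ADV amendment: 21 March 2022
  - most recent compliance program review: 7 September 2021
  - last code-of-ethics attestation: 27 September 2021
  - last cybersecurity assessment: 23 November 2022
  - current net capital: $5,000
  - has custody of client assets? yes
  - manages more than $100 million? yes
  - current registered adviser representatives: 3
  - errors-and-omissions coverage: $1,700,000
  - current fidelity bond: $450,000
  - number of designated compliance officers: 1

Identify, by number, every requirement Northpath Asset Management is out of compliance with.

1, 2, 3, 4, 8, 11

1. Form ADV amendment 287 days ago vs limit 270 → not met
2. designated compliance officers 1 < 2 → not met
3. compliance program review 482 days ago vs limit 365 → not met
4. condition 'has custody of client assets' holds; net capital $5,000 < $10,000 → not met
5. fidelity bond $450,000 ≥ $375,000 → met
6. registered adviser representatives 3 ≥ 2 → met
7. errors-and-omissions coverage $1,700,000 ≥ $1,625,000 → met
8. condition 'manages more than $100 million' holds; cybersecurity assessment 40 days ago vs limit 30 → not met
9. custody surprise examination 17 days ago vs limit 30 → met
10. best-execution review 85 days ago vs limit 90 → met
11. code-of-ethics attestation 462 days ago vs limit 365 → not met
Not met: 1, 2, 3, 4, 8, 11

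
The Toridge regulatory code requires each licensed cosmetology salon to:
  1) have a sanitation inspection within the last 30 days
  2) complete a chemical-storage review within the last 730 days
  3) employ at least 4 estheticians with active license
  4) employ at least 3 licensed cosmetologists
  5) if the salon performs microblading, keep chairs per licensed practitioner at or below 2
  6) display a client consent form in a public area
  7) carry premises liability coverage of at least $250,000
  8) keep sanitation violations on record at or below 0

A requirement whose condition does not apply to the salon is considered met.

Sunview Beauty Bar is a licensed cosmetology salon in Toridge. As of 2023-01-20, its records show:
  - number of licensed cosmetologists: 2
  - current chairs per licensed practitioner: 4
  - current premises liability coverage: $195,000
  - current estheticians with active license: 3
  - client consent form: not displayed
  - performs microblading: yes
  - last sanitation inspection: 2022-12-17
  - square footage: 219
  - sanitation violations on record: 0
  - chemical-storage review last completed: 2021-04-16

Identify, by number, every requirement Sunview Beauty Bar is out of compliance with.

1. sanitation inspection 34 days ago vs limit 30 → not met
2. chemical-storage review 644 days ago vs limit 730 → met
3. estheticians with active license 3 < 4 → not met
4. licensed cosmetologists 2 < 3 → not met
5. condition 'performs microblading' holds; chairs per licensed practitioner 4 > 2 → not met
6. client consent form absent → not met
7. premises liability coverage $195,000 < $250,000 → not met
8. sanitation violations on record 0 ≤ 0 → met
Not met: 1, 3, 4, 5, 6, 7

1, 3, 4, 5, 6, 7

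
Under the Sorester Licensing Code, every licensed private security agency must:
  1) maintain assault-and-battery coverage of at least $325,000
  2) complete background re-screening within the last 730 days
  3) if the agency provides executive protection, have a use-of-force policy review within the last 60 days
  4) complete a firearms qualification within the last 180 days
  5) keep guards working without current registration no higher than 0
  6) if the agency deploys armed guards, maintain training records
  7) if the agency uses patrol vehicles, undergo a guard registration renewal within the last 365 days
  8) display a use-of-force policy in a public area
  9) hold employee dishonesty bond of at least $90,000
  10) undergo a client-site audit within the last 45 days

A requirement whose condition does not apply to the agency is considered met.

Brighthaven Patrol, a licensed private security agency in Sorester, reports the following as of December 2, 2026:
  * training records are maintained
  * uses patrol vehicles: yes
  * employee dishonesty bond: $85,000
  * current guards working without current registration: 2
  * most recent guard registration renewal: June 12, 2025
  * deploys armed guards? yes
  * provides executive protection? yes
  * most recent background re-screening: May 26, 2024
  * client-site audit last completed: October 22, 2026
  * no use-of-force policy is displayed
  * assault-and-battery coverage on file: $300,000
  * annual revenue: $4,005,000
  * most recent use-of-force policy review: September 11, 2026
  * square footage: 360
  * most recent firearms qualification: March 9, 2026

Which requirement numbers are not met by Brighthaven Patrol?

1. assault-and-battery coverage $300,000 < $325,000 → not met
2. background re-screening 920 days ago vs limit 730 → not met
3. condition 'provides executive protection' holds; use-of-force policy review 82 days ago vs limit 60 → not met
4. firearms qualification 268 days ago vs limit 180 → not met
5. guards working without current registration 2 > 0 → not met
6. condition 'deploys armed guards' holds; training records present → met
7. condition 'uses patrol vehicles' holds; guard registration renewal 538 days ago vs limit 365 → not met
8. use-of-force policy absent → not met
9. employee dishonesty bond $85,000 < $90,000 → not met
10. client-site audit 41 days ago vs limit 45 → met
Not met: 1, 2, 3, 4, 5, 7, 8, 9

1, 2, 3, 4, 5, 7, 8, 9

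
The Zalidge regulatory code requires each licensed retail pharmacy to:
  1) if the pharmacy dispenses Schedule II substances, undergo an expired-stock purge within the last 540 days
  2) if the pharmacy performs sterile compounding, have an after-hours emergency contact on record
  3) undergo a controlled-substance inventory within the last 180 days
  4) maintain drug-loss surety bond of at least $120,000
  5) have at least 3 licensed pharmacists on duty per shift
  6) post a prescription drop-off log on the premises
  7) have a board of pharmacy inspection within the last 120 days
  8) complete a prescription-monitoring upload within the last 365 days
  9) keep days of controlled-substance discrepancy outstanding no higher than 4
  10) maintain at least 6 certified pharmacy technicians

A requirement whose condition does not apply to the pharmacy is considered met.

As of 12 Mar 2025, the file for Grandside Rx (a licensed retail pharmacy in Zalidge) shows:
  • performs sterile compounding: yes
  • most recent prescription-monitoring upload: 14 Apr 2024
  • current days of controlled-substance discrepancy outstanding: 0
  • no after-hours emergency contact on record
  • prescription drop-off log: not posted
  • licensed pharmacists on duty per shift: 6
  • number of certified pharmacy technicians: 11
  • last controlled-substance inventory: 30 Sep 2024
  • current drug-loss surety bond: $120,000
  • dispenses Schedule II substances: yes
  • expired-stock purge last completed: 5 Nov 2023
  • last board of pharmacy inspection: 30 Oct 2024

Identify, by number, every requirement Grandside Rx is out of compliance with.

2, 6, 7

1. condition 'dispenses Schedule II substances' holds; expired-stock purge 493 days ago vs limit 540 → met
2. condition 'performs sterile compounding' holds; after-hours emergency contact absent → not met
3. controlled-substance inventory 163 days ago vs limit 180 → met
4. drug-loss surety bond $120,000 ≥ $120,000 → met
5. licensed pharmacists on duty per shift 6 ≥ 3 → met
6. prescription drop-off log absent → not met
7. board of pharmacy inspection 133 days ago vs limit 120 → not met
8. prescription-monitoring upload 332 days ago vs limit 365 → met
9. days of controlled-substance discrepancy outstanding 0 ≤ 4 → met
10. certified pharmacy technicians 11 ≥ 6 → met
Not met: 2, 6, 7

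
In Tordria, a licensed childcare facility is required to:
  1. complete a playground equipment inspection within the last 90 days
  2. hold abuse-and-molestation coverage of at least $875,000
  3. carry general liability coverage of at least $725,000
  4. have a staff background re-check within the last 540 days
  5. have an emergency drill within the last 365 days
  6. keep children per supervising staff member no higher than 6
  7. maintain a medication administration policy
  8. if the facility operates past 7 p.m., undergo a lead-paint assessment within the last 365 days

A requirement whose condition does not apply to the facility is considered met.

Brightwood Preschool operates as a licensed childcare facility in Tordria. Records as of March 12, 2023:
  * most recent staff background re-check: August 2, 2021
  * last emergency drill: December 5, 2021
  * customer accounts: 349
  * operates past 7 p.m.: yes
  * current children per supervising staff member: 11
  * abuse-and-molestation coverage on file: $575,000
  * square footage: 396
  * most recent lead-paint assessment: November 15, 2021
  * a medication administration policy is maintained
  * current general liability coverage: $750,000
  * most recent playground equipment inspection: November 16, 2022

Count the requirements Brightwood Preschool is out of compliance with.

1. playground equipment inspection 116 days ago vs limit 90 → not met
2. abuse-and-molestation coverage $575,000 < $875,000 → not met
3. general liability coverage $750,000 ≥ $725,000 → met
4. staff background re-check 587 days ago vs limit 540 → not met
5. emergency drill 462 days ago vs limit 365 → not met
6. children per supervising staff member 11 > 6 → not met
7. medication administration policy present → met
8. condition 'operates past 7 p.m.' holds; lead-paint assessment 482 days ago vs limit 365 → not met
Not met: 6 of 8

6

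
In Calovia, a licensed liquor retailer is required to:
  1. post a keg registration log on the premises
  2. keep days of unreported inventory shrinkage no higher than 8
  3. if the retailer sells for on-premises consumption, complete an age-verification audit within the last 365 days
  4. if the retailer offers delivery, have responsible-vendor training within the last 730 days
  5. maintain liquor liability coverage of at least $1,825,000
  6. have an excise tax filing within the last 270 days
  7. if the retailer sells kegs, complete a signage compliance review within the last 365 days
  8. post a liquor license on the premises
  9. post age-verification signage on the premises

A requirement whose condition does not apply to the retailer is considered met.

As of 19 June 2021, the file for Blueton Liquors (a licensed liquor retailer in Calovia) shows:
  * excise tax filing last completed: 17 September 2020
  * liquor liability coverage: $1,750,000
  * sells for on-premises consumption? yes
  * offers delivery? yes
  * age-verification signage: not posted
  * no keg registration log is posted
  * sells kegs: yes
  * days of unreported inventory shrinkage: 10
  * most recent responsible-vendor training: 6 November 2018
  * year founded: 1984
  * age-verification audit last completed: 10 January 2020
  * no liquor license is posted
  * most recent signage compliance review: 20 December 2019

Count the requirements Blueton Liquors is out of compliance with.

1. keg registration log absent → not met
2. days of unreported inventory shrinkage 10 > 8 → not met
3. condition 'sells for on-premises consumption' holds; age-verification audit 526 days ago vs limit 365 → not met
4. condition 'offers delivery' holds; responsible-vendor training 956 days ago vs limit 730 → not met
5. liquor liability coverage $1,750,000 < $1,825,000 → not met
6. excise tax filing 275 days ago vs limit 270 → not met
7. condition 'sells kegs' holds; signage compliance review 547 days ago vs limit 365 → not met
8. liquor license absent → not met
9. age-verification signage absent → not met
Not met: 9 of 9

9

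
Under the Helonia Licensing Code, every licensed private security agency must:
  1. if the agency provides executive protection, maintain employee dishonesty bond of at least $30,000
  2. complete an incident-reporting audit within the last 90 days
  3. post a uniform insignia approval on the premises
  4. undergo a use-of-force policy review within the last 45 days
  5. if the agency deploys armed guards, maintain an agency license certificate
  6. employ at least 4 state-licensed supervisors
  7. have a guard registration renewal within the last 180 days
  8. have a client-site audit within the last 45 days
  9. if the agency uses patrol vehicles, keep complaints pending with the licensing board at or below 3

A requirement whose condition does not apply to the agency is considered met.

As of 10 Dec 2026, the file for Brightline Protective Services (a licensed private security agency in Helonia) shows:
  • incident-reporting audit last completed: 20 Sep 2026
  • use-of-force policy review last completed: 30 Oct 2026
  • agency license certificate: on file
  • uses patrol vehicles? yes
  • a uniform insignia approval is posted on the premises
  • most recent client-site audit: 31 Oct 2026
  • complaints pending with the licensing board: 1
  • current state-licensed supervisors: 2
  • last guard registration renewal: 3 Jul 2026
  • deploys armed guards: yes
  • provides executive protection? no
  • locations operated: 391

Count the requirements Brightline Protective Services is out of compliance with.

1

1. condition 'provides executive protection' does not hold → requirement n/a → met
2. incident-reporting audit 81 days ago vs limit 90 → met
3. uniform insignia approval present → met
4. use-of-force policy review 41 days ago vs limit 45 → met
5. condition 'deploys armed guards' holds; agency license certificate present → met
6. state-licensed supervisors 2 < 4 → not met
7. guard registration renewal 160 days ago vs limit 180 → met
8. client-site audit 40 days ago vs limit 45 → met
9. condition 'uses patrol vehicles' holds; complaints pending with the licensing board 1 ≤ 3 → met
Not met: 1 of 9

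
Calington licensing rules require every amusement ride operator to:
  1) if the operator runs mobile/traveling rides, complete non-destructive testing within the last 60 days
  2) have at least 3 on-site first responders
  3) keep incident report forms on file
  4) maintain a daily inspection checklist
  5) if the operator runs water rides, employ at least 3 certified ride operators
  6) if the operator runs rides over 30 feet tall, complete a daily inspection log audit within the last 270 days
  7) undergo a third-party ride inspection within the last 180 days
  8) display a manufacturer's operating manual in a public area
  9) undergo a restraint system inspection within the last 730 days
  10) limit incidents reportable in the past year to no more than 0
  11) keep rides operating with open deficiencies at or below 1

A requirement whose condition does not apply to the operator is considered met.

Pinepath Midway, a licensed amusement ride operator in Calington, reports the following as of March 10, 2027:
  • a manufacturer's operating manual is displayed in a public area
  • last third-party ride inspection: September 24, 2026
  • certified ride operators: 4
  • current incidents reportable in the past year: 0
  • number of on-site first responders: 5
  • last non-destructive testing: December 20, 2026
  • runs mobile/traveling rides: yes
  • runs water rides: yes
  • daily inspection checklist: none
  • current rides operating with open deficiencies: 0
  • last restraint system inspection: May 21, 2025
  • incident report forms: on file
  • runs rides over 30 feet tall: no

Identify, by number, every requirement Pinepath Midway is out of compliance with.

1. condition 'runs mobile/traveling rides' holds; non-destructive testing 80 days ago vs limit 60 → not met
2. on-site first responders 5 ≥ 3 → met
3. incident report forms present → met
4. daily inspection checklist absent → not met
5. condition 'runs water rides' holds; certified ride operators 4 ≥ 3 → met
6. condition 'runs rides over 30 feet tall' does not hold → requirement n/a → met
7. third-party ride inspection 167 days ago vs limit 180 → met
8. manufacturer's operating manual present → met
9. restraint system inspection 658 days ago vs limit 730 → met
10. incidents reportable in the past year 0 ≤ 0 → met
11. rides operating with open deficiencies 0 ≤ 1 → met
Not met: 1, 4

1, 4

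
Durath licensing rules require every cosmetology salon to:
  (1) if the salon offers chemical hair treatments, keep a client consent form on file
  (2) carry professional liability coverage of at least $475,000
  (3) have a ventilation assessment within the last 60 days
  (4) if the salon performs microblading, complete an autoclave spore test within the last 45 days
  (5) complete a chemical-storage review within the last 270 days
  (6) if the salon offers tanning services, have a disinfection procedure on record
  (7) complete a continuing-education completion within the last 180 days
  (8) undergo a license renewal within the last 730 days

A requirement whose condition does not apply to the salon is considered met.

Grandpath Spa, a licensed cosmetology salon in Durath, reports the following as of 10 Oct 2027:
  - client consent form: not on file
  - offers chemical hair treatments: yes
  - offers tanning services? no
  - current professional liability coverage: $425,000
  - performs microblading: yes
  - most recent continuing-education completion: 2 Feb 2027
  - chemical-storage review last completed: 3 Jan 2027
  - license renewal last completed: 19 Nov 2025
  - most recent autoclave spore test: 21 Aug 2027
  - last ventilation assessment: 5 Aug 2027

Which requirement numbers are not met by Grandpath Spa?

1, 2, 3, 4, 5, 7

1. condition 'offers chemical hair treatments' holds; client consent form absent → not met
2. professional liability coverage $425,000 < $475,000 → not met
3. ventilation assessment 66 days ago vs limit 60 → not met
4. condition 'performs microblading' holds; autoclave spore test 50 days ago vs limit 45 → not met
5. chemical-storage review 280 days ago vs limit 270 → not met
6. condition 'offers tanning services' does not hold → requirement n/a → met
7. continuing-education completion 250 days ago vs limit 180 → not met
8. license renewal 690 days ago vs limit 730 → met
Not met: 1, 2, 3, 4, 5, 7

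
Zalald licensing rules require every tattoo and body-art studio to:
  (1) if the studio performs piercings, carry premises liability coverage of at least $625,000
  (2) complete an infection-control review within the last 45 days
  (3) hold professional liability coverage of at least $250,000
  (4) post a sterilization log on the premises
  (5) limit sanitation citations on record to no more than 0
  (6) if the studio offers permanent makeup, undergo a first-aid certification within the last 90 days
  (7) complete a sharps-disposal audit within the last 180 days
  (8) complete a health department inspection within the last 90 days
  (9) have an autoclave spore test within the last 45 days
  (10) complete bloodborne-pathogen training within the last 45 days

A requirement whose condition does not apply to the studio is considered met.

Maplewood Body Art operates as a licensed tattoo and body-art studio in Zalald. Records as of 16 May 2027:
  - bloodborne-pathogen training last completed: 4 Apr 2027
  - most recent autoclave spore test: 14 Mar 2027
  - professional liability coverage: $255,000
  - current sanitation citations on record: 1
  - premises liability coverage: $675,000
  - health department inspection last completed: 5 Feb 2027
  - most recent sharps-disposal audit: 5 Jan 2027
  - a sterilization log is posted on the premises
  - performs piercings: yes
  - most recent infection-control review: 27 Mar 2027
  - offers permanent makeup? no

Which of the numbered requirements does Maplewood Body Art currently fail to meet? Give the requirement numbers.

1. condition 'performs piercings' holds; premises liability coverage $675,000 ≥ $625,000 → met
2. infection-control review 50 days ago vs limit 45 → not met
3. professional liability coverage $255,000 ≥ $250,000 → met
4. sterilization log present → met
5. sanitation citations on record 1 > 0 → not met
6. condition 'offers permanent makeup' does not hold → requirement n/a → met
7. sharps-disposal audit 131 days ago vs limit 180 → met
8. health department inspection 100 days ago vs limit 90 → not met
9. autoclave spore test 63 days ago vs limit 45 → not met
10. bloodborne-pathogen training 42 days ago vs limit 45 → met
Not met: 2, 5, 8, 9

2, 5, 8, 9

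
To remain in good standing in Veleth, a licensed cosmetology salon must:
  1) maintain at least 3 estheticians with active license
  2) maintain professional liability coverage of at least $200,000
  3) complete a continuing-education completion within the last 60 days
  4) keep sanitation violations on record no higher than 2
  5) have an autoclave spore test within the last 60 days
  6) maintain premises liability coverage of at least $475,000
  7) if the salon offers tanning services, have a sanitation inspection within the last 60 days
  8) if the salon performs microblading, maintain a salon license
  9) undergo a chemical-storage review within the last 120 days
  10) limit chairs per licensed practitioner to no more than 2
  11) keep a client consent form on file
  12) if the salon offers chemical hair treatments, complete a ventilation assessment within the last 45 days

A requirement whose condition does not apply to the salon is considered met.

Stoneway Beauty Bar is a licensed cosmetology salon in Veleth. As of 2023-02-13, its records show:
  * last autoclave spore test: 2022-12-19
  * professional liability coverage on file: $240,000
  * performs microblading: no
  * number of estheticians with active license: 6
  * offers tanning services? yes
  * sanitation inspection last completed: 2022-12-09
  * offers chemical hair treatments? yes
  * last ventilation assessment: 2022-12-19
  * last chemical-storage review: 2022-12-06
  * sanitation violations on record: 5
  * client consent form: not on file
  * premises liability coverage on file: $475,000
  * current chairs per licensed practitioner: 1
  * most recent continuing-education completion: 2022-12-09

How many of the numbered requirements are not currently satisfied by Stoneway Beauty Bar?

1. estheticians with active license 6 ≥ 3 → met
2. professional liability coverage $240,000 ≥ $200,000 → met
3. continuing-education completion 66 days ago vs limit 60 → not met
4. sanitation violations on record 5 > 2 → not met
5. autoclave spore test 56 days ago vs limit 60 → met
6. premises liability coverage $475,000 ≥ $475,000 → met
7. condition 'offers tanning services' holds; sanitation inspection 66 days ago vs limit 60 → not met
8. condition 'performs microblading' does not hold → requirement n/a → met
9. chemical-storage review 69 days ago vs limit 120 → met
10. chairs per licensed practitioner 1 ≤ 2 → met
11. client consent form absent → not met
12. condition 'offers chemical hair treatments' holds; ventilation assessment 56 days ago vs limit 45 → not met
Not met: 5 of 12

5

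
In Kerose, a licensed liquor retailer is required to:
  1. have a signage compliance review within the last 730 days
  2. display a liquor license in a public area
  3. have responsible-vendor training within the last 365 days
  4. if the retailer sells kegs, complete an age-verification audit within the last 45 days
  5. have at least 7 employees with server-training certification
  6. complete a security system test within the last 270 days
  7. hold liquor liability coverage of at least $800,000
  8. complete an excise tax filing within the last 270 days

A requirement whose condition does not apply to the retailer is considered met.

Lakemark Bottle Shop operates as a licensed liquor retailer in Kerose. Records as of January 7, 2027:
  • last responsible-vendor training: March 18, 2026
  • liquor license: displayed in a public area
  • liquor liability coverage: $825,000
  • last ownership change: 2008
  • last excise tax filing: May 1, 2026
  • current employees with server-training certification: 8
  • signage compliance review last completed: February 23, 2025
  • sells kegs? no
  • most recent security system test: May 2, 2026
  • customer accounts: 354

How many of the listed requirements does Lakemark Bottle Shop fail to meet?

1. signage compliance review 683 days ago vs limit 730 → met
2. liquor license present → met
3. responsible-vendor training 295 days ago vs limit 365 → met
4. condition 'sells kegs' does not hold → requirement n/a → met
5. employees with server-training certification 8 ≥ 7 → met
6. security system test 250 days ago vs limit 270 → met
7. liquor liability coverage $825,000 ≥ $800,000 → met
8. excise tax filing 251 days ago vs limit 270 → met
Not met: 0 of 8

0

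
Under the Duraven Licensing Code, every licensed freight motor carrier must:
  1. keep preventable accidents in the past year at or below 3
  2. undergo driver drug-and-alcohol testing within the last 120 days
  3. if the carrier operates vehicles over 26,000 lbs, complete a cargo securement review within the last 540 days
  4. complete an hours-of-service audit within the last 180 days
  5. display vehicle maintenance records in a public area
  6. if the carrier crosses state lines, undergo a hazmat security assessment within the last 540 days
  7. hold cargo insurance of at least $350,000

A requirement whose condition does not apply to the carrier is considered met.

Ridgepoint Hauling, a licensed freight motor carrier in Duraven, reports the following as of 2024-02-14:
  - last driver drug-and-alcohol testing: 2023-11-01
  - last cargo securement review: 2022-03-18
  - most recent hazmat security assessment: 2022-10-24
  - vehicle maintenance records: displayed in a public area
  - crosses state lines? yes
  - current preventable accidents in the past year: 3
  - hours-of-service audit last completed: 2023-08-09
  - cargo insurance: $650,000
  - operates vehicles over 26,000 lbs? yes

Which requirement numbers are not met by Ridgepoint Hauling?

3, 4

1. preventable accidents in the past year 3 ≤ 3 → met
2. driver drug-and-alcohol testing 105 days ago vs limit 120 → met
3. condition 'operates vehicles over 26,000 lbs' holds; cargo securement review 698 days ago vs limit 540 → not met
4. hours-of-service audit 189 days ago vs limit 180 → not met
5. vehicle maintenance records present → met
6. condition 'crosses state lines' holds; hazmat security assessment 478 days ago vs limit 540 → met
7. cargo insurance $650,000 ≥ $350,000 → met
Not met: 3, 4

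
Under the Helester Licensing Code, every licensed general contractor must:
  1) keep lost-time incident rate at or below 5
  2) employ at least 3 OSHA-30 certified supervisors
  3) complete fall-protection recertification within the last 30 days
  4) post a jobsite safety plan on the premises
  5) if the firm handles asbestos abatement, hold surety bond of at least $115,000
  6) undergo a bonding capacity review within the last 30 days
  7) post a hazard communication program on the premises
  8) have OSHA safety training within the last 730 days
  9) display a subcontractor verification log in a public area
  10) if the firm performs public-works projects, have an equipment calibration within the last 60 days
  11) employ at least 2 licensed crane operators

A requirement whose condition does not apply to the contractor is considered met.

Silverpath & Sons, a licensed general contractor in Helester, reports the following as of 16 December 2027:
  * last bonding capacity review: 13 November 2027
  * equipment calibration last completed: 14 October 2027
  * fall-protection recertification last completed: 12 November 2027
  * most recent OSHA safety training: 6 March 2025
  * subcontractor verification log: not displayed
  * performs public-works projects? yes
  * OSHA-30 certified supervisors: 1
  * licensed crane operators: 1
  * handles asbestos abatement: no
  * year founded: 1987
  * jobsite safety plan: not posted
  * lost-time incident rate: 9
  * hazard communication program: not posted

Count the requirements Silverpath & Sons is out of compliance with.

1. lost-time incident rate 9 > 5 → not met
2. OSHA-30 certified supervisors 1 < 3 → not met
3. fall-protection recertification 34 days ago vs limit 30 → not met
4. jobsite safety plan absent → not met
5. condition 'handles asbestos abatement' does not hold → requirement n/a → met
6. bonding capacity review 33 days ago vs limit 30 → not met
7. hazard communication program absent → not met
8. OSHA safety training 1015 days ago vs limit 730 → not met
9. subcontractor verification log absent → not met
10. condition 'performs public-works projects' holds; equipment calibration 63 days ago vs limit 60 → not met
11. licensed crane operators 1 < 2 → not met
Not met: 10 of 11

10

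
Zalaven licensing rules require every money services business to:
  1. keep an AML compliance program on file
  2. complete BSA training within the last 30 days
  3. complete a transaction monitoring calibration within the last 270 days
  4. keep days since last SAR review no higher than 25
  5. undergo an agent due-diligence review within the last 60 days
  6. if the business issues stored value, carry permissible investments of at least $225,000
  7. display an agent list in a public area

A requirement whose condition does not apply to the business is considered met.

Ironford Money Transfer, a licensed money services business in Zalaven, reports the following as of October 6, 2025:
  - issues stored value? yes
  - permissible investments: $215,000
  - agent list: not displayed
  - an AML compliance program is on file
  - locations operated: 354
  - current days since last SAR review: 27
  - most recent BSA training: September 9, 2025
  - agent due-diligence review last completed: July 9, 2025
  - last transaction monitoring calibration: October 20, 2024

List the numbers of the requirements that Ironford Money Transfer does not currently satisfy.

1. AML compliance program present → met
2. BSA training 27 days ago vs limit 30 → met
3. transaction monitoring calibration 351 days ago vs limit 270 → not met
4. days since last SAR review 27 > 25 → not met
5. agent due-diligence review 89 days ago vs limit 60 → not met
6. condition 'issues stored value' holds; permissible investments $215,000 < $225,000 → not met
7. agent list absent → not met
Not met: 3, 4, 5, 6, 7

3, 4, 5, 6, 7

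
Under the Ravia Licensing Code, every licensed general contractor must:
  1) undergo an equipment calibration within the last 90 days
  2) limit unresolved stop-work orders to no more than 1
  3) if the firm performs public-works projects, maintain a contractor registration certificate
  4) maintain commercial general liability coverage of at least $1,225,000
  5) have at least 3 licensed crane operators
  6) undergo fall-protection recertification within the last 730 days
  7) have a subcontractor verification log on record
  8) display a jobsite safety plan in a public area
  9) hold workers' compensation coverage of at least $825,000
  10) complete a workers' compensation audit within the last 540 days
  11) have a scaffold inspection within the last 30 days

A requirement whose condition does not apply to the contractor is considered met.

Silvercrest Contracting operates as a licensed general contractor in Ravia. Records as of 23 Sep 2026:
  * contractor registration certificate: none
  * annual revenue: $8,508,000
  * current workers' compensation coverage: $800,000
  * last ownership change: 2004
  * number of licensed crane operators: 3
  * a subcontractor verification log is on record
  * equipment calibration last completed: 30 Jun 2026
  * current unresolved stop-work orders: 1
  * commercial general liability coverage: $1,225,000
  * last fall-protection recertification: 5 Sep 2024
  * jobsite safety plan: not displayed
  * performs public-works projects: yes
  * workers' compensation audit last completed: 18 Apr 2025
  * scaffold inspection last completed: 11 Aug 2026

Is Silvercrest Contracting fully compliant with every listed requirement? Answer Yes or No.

No

1. equipment calibration 85 days ago vs limit 90 → met
2. unresolved stop-work orders 1 ≤ 1 → met
3. condition 'performs public-works projects' holds; contractor registration certificate absent → not met
4. commercial general liability coverage $1,225,000 ≥ $1,225,000 → met
5. licensed crane operators 3 ≥ 3 → met
6. fall-protection recertification 748 days ago vs limit 730 → not met
7. subcontractor verification log present → met
8. jobsite safety plan absent → not met
9. workers' compensation coverage $800,000 < $825,000 → not met
10. workers' compensation audit 523 days ago vs limit 540 → met
11. scaffold inspection 43 days ago vs limit 30 → not met
Not met: 3, 6, 8, 9, 11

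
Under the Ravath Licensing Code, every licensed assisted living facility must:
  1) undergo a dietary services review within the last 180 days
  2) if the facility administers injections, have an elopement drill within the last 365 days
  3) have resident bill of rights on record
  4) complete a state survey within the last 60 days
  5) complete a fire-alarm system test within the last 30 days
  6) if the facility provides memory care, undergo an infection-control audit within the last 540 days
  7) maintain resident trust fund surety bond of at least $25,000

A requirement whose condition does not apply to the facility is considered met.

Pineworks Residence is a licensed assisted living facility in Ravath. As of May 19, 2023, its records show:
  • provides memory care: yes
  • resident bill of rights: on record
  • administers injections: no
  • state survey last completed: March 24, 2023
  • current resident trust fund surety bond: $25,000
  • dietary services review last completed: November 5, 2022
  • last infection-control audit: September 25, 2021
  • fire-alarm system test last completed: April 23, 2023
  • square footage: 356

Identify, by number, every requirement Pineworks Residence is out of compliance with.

1. dietary services review 195 days ago vs limit 180 → not met
2. condition 'administers injections' does not hold → requirement n/a → met
3. resident bill of rights present → met
4. state survey 56 days ago vs limit 60 → met
5. fire-alarm system test 26 days ago vs limit 30 → met
6. condition 'provides memory care' holds; infection-control audit 601 days ago vs limit 540 → not met
7. resident trust fund surety bond $25,000 ≥ $25,000 → met
Not met: 1, 6

1, 6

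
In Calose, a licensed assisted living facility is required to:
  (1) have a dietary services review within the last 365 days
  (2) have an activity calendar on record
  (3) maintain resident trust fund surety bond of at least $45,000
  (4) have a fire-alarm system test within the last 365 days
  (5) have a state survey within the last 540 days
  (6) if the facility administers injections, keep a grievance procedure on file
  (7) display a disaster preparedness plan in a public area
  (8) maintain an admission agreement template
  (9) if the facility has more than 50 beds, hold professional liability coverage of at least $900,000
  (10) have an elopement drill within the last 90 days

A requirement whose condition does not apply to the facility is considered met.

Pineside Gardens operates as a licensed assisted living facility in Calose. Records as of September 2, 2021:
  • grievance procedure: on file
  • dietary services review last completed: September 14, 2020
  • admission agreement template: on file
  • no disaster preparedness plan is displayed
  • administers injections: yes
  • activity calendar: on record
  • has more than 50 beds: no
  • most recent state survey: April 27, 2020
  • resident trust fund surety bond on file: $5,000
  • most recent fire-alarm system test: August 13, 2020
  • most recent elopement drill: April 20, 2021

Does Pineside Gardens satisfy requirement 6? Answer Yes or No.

6. condition 'administers injections' holds; grievance procedure present → met

Yes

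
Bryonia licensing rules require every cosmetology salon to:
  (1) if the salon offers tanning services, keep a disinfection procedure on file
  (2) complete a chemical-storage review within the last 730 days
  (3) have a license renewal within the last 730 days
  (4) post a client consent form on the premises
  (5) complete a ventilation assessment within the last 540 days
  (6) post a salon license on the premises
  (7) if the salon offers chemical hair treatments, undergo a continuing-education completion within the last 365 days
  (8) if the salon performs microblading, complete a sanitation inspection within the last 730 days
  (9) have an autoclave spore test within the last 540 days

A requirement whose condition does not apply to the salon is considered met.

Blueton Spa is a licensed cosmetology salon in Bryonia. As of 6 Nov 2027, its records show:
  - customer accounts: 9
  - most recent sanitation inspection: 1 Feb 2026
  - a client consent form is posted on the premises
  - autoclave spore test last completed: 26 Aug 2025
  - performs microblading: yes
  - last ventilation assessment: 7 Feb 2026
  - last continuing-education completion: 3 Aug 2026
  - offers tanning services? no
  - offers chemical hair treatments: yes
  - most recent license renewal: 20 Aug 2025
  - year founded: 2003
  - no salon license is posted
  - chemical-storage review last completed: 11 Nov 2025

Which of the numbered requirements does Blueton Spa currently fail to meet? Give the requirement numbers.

1. condition 'offers tanning services' does not hold → requirement n/a → met
2. chemical-storage review 725 days ago vs limit 730 → met
3. license renewal 808 days ago vs limit 730 → not met
4. client consent form present → met
5. ventilation assessment 637 days ago vs limit 540 → not met
6. salon license absent → not met
7. condition 'offers chemical hair treatments' holds; continuing-education completion 460 days ago vs limit 365 → not met
8. condition 'performs microblading' holds; sanitation inspection 643 days ago vs limit 730 → met
9. autoclave spore test 802 days ago vs limit 540 → not met
Not met: 3, 5, 6, 7, 9

3, 5, 6, 7, 9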